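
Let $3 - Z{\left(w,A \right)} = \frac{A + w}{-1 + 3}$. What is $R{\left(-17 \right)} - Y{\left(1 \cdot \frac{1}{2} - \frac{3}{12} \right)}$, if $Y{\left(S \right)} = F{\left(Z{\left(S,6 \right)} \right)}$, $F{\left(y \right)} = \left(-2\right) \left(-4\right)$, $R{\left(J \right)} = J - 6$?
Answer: $-31$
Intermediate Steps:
$R{\left(J \right)} = -6 + J$ ($R{\left(J \right)} = J - 6 = -6 + J$)
$Z{\left(w,A \right)} = 3 - \frac{A}{2} - \frac{w}{2}$ ($Z{\left(w,A \right)} = 3 - \frac{A + w}{-1 + 3} = 3 - \frac{A + w}{2} = 3 - \left(A + w\right) \frac{1}{2} = 3 - \left(\frac{A}{2} + \frac{w}{2}\right) = 3 - \frac{A}{2} - \frac{w}{2}$)
$F{\left(y \right)} = 8$
$Y{\left(S \right)} = 8$
$R{\left(-17 \right)} - Y{\left(1 \cdot \frac{1}{2} - \frac{3}{12} \right)} = \left(-6 - 17\right) - 8 = -23 - 8 = -31$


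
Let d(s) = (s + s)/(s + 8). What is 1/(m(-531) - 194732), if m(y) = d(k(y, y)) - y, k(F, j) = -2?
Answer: -3/582605 ≈ -5.1493e-6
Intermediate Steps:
d(s) = 2*s/(8 + s) (d(s) = (2*s)/(8 + s) = 2*s/(8 + s))
m(y) = -⅔ - y (m(y) = 2*(-2)/(8 - 2) - y = 2*(-2)/6 - y = 2*(-2)*(⅙) - y = -⅔ - y)
1/(m(-531) - 194732) = 1/((-⅔ - 1*(-531)) - 194732) = 1/((-⅔ + 531) - 194732) = 1/(1591/3 - 194732) = 1/(-582605/3) = -3/582605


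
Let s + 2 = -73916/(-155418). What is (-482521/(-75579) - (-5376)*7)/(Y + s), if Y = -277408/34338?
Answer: -7147495880714359/1823630016684 ≈ -3919.4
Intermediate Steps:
Y = -138704/17169 (Y = -277408*1/34338 = -138704/17169 ≈ -8.0788)
s = -118460/77709 (s = -2 - 73916/(-155418) = -2 - 73916*(-1/155418) = -2 + 36958/77709 = -118460/77709 ≈ -1.5244)
(-482521/(-75579) - (-5376)*7)/(Y + s) = (-482521/(-75579) - (-5376)*7)/(-138704/17169 - 118460/77709) = (-482521*(-1/75579) - 128*(-294))/(-1423598764/148242869) = (482521/75579 + 37632)*(-148242869/1423598764) = (2844671449/75579)*(-148242869/1423598764) = -7147495880714359/1823630016684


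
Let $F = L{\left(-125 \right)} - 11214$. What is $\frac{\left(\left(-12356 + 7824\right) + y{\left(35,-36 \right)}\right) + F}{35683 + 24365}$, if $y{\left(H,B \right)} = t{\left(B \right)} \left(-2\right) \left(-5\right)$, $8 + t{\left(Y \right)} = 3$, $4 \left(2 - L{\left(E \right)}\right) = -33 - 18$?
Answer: $- \frac{63125}{240192} \approx -0.26281$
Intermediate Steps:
$L{\left(E \right)} = \frac{59}{4}$ ($L{\left(E \right)} = 2 - \frac{-33 - 18}{4} = 2 - - \frac{51}{4} = 2 + \frac{51}{4} = \frac{59}{4}$)
$t{\left(Y \right)} = -5$ ($t{\left(Y \right)} = -8 + 3 = -5$)
$y{\left(H,B \right)} = -50$ ($y{\left(H,B \right)} = \left(-5\right) \left(-2\right) \left(-5\right) = 10 \left(-5\right) = -50$)
$F = - \frac{44797}{4}$ ($F = \frac{59}{4} - 11214 = - \frac{44797}{4} \approx -11199.0$)
$\frac{\left(\left(-12356 + 7824\right) + y{\left(35,-36 \right)}\right) + F}{35683 + 24365} = \frac{\left(\left(-12356 + 7824\right) - 50\right) - \frac{44797}{4}}{35683 + 24365} = \frac{\left(-4532 - 50\right) - \frac{44797}{4}}{60048} = \left(-4582 - \frac{44797}{4}\right) \frac{1}{60048} = \left(- \frac{63125}{4}\right) \frac{1}{60048} = - \frac{63125}{240192}$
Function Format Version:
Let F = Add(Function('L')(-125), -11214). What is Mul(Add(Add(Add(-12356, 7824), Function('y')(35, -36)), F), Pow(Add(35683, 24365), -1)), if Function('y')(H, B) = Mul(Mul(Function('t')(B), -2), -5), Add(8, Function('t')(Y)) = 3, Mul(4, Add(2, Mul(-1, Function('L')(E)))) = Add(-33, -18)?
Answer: Rational(-63125, 240192) ≈ -0.26281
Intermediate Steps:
Function('L')(E) = Rational(59, 4) (Function('L')(E) = Add(2, Mul(Rational(-1, 4), Add(-33, -18))) = Add(2, Mul(Rational(-1, 4), -51)) = Add(2, Rational(51, 4)) = Rational(59, 4))
Function('t')(Y) = -5 (Function('t')(Y) = Add(-8, 3) = -5)
Function('y')(H, B) = -50 (Function('y')(H, B) = Mul(Mul(-5, -2), -5) = Mul(10, -5) = -50)
F = Rational(-44797, 4) (F = Add(Rational(59, 4), -11214) = Rational(-44797, 4) ≈ -11199.)
Mul(Add(Add(Add(-12356, 7824), Function('y')(35, -36)), F), Pow(Add(35683, 24365), -1)) = Mul(Add(Add(Add(-12356, 7824), -50), Rational(-44797, 4)), Pow(Add(35683, 24365), -1)) = Mul(Add(Add(-4532, -50), Rational(-44797, 4)), Pow(60048, -1)) = Mul(Add(-4582, Rational(-44797, 4)), Rational(1, 60048)) = Mul(Rational(-63125, 4), Rational(1, 60048)) = Rational(-63125, 240192)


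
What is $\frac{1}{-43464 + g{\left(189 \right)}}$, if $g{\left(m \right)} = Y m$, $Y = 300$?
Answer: $\frac{1}{13236} \approx 7.5552 \cdot 10^{-5}$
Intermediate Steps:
$g{\left(m \right)} = 300 m$
$\frac{1}{-43464 + g{\left(189 \right)}} = \frac{1}{-43464 + 300 \cdot 189} = \frac{1}{-43464 + 56700} = \frac{1}{13236}$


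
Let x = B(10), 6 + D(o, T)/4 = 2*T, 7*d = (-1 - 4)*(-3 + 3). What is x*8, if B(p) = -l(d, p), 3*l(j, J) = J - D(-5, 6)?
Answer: 112/3 ≈ 37.333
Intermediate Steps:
d = 0 (d = ((-1 - 4)*(-3 + 3))/7 = (-5*0)/7 = (⅐)*0 = 0)
D(o, T) = -24 + 8*T (D(o, T) = -24 + 4*(2*T) = -24 + 8*T)
l(j, J) = -8 + J/3 (l(j, J) = (J - (-24 + 8*6))/3 = (J - (-24 + 48))/3 = (J - 1*24)/3 = (J - 24)/3 = (-24 + J)/3 = -8 + J/3)
B(p) = 8 - p/3 (B(p) = -(-8 + p/3) = 8 - p/3)
x = 14/3 (x = 8 - ⅓*10 = 8 - 10/3 = 14/3 ≈ 4.6667)
x*8 = (14/3)*8 = 112/3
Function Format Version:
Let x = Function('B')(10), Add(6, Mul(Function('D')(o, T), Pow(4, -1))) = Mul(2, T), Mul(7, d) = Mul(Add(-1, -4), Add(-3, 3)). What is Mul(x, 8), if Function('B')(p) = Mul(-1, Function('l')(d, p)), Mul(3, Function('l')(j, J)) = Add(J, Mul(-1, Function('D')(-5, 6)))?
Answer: Rational(112, 3) ≈ 37.333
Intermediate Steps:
d = 0 (d = Mul(Rational(1, 7), Mul(Add(-1, -4), Add(-3, 3))) = Mul(Rational(1, 7), Mul(-5, 0)) = Mul(Rational(1, 7), 0) = 0)
Function('D')(o, T) = Add(-24, Mul(8, T)) (Function('D')(o, T) = Add(-24, Mul(4, Mul(2, T))) = Add(-24, Mul(8, T)))
Function('l')(j, J) = Add(-8, Mul(Rational(1, 3), J)) (Function('l')(j, J) = Mul(Rational(1, 3), Add(J, Mul(-1, Add(-24, Mul(8, 6))))) = Mul(Rational(1, 3), Add(J, Mul(-1, Add(-24, 48)))) = Mul(Rational(1, 3), Add(J, Mul(-1, 24))) = Mul(Rational(1, 3), Add(J, -24)) = Mul(Rational(1, 3), Add(-24, J)) = Add(-8, Mul(Rational(1, 3), J)))
Function('B')(p) = Add(8, Mul(Rational(-1, 3), p)) (Function('B')(p) = Mul(-1, Add(-8, Mul(Rational(1, 3), p))) = Add(8, Mul(Rational(-1, 3), p)))
x = Rational(14, 3) (x = Add(8, Mul(Rational(-1, 3), 10)) = Add(8, Rational(-10, 3)) = Rational(14, 3) ≈ 4.6667)
Mul(x, 8) = Mul(Rational(14, 3), 8) = Rational(112, 3)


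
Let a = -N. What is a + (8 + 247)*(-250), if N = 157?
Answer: -63907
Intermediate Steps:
a = -157 (a = -1*157 = -157)
a + (8 + 247)*(-250) = -157 + (8 + 247)*(-250) = -157 + 255*(-250) = -157 - 63750 = -63907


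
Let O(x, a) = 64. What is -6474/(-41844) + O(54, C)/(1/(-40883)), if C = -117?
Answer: -18247553609/6974 ≈ -2.6165e+6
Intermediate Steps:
-6474/(-41844) + O(54, C)/(1/(-40883)) = -6474/(-41844) + 64/(1/(-40883)) = -6474*(-1/41844) + 64/(-1/40883) = 1079/6974 + 64*(-40883) = 1079/6974 - 2616512 = -18247553609/6974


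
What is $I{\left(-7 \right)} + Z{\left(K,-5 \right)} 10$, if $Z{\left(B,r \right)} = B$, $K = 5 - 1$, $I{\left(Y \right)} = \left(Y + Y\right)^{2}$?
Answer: $236$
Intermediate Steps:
$I{\left(Y \right)} = 4 Y^{2}$ ($I{\left(Y \right)} = \left(2 Y\right)^{2} = 4 Y^{2}$)
$K = 4$
$I{\left(-7 \right)} + Z{\left(K,-5 \right)} 10 = 4 \left(-7\right)^{2} + 4 \cdot 10 = 4 \cdot 49 + 40 = 196 + 40 = 236$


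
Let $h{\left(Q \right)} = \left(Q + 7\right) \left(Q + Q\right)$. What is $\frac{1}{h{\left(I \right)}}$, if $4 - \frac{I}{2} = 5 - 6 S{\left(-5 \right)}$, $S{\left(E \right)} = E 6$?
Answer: $\frac{1}{257020} \approx 3.8907 \cdot 10^{-6}$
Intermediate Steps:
$S{\left(E \right)} = 6 E$
$I = -362$ ($I = 8 - 2 \left(5 - 6 \cdot 6 \left(-5\right)\right) = 8 - 2 \left(5 - -180\right) = 8 - 2 \left(5 + 180\right) = 8 - 370 = -362$)
$h{\left(Q \right)} = 2 Q \left(7 + Q\right)$ ($h{\left(Q \right)} = \left(7 + Q\right) 2 Q = 2 Q \left(7 + Q\right)$)
$\frac{1}{h{\left(I \right)}} = \frac{1}{2 \left(-362\right) \left(7 - 362\right)} = \frac{1}{2 \left(-362\right) \left(-355\right)} = \frac{1}{257020}$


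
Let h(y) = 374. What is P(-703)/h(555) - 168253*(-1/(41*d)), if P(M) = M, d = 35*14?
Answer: 12200838/1878415 ≈ 6.4953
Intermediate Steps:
d = 490
P(-703)/h(555) - 168253*(-1/(41*d)) = -703/374 - 168253/(490*(-41)) = -703*1/374 - 168253/(-20090) = -703/374 - 168253*(-1/20090) = -703/374 + 168253/20090 = 12200838/1878415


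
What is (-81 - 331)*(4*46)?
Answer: -75808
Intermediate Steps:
(-81 - 331)*(4*46) = -412*184 = -75808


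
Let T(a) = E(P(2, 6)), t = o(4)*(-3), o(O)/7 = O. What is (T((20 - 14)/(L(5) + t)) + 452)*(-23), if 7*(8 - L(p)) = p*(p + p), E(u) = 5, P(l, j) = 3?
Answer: -10511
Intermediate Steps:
o(O) = 7*O
L(p) = 8 - 2*p²/7 (L(p) = 8 - p*(p + p)/7 = 8 - p*2*p/7 = 8 - 2*p²/7)
t = -84 (t = (7*4)*(-3) = 28*(-3) = -84)
T(a) = 5
(T((20 - 14)/(L(5) + t)) + 452)*(-23) = (5 + 452)*(-23) = 457*(-23) = -10511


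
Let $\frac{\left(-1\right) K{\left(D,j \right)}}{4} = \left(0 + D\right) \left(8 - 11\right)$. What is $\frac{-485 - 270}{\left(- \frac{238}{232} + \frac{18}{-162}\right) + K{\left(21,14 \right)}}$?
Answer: $- \frac{788220}{261901} \approx -3.0096$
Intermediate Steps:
$K{\left(D,j \right)} = 12 D$ ($K{\left(D,j \right)} = - 4 \left(0 + D\right) \left(8 - 11\right) = - 4 D \left(-3\right) = - 4 \left(- 3 D\right) = 12 D$)
$\frac{-485 - 270}{\left(- \frac{238}{232} + \frac{18}{-162}\right) + K{\left(21,14 \right)}} = \frac{-485 - 270}{\left(- \frac{238}{232} + \frac{18}{-162}\right) + 12 \cdot 21} = - \frac{755}{\left(\left(-238\right) \frac{1}{232} + 18 \left(- \frac{1}{162}\right)\right) + 252} = - \frac{755}{\left(- \frac{119}{116} - \frac{1}{9}\right) + 252} = - \frac{755}{- \frac{1187}{1044} + 252} = - \frac{755}{\frac{261901}{1044}} = \left(-755\right) \frac{1044}{261901} = - \frac{788220}{261901}$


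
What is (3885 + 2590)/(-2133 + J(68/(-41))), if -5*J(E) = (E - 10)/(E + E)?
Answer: -8500/2801 ≈ -3.0346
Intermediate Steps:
J(E) = -(-10 + E)/(10*E) (J(E) = -(E - 10)/(5*(E + E)) = -(-10 + E)/(5*(2*E)) = -(-10 + E)*1/(2*E)/5 = -(-10 + E)/(10*E))
(3885 + 2590)/(-2133 + J(68/(-41))) = (3885 + 2590)/(-2133 + (10 - 68/(-41))/(10*((68/(-41))))) = 6475/(-2133 + (10 - 68*(-1)/41)/(10*((68*(-1/41))))) = 6475/(-2133 + (10 - 1*(-68/41))/(10*(-68/41))) = 6475/(-2133 + (⅒)*(-41/68)*(10 + 68/41)) = 6475/(-2133 + (⅒)*(-41/68)*(478/41)) = 6475/(-2133 - 239/340) = 6475/(-725459/340) = 6475*(-340/725459) = -8500/2801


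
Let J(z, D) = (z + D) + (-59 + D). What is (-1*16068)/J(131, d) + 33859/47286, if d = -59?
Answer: 380674481/1087578 ≈ 350.02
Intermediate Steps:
J(z, D) = -59 + z + 2*D (J(z, D) = (D + z) + (-59 + D) = -59 + z + 2*D)
(-1*16068)/J(131, d) + 33859/47286 = (-1*16068)/(-59 + 131 + 2*(-59)) + 33859/47286 = -16068/(-59 + 131 - 118) + 33859*(1/47286) = -16068/(-46) + 33859/47286 = -16068*(-1/46) + 33859/47286 = 8034/23 + 33859/47286 = 380674481/1087578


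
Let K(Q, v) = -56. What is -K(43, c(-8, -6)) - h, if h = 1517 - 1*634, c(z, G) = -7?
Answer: -827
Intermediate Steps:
h = 883 (h = 1517 - 634 = 883)
-K(43, c(-8, -6)) - h = -1*(-56) - 1*883 = 56 - 883 = -827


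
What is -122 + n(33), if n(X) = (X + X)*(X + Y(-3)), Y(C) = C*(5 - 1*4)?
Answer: 1858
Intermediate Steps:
Y(C) = C (Y(C) = C*(5 - 4) = C*1 = C)
n(X) = 2*X*(-3 + X) (n(X) = (X + X)*(X - 3) = (2*X)*(-3 + X) = 2*X*(-3 + X))
-122 + n(33) = -122 + 2*33*(-3 + 33) = -122 + 2*33*30 = -122 + 1980 = 1858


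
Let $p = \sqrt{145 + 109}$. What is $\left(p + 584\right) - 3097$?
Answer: $-2513 + \sqrt{254} \approx -2497.1$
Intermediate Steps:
$p = \sqrt{254} \approx 15.937$
$\left(p + 584\right) - 3097 = \left(\sqrt{254} + 584\right) - 3097 = \left(584 + \sqrt{254}\right) - 3097 = -2513 + \sqrt{254}$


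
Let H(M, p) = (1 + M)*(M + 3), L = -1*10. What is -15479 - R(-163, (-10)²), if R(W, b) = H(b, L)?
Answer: -25882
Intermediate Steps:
L = -10
H(M, p) = (1 + M)*(3 + M)
R(W, b) = 3 + b² + 4*b
-15479 - R(-163, (-10)²) = -15479 - (3 + ((-10)²)² + 4*(-10)²) = -15479 - (3 + 100² + 4*100) = -15479 - (3 + 10000 + 400) = -15479 - 1*10403 = -15479 - 10403 = -25882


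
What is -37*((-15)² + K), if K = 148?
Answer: -13801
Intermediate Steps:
-37*((-15)² + K) = -37*((-15)² + 148) = -37*(225 + 148) = -37*373 = -13801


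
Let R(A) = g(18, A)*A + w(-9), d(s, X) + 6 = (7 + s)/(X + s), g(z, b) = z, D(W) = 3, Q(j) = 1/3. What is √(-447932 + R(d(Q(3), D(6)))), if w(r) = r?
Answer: I*√11200235/5 ≈ 669.33*I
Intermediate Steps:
Q(j) = ⅓ (Q(j) = 1*(⅓) = ⅓)
d(s, X) = -6 + (7 + s)/(X + s)
R(A) = -9 + 18*A (R(A) = 18*A - 9 = -9 + 18*A)
√(-447932 + R(d(Q(3), D(6)))) = √(-447932 + (-9 + 18*((7 - 6*3 - 5*⅓)/(3 + ⅓)))) = √(-447932 + (-9 + 18*((7 - 18 - 5/3)/(10/3)))) = √(-447932 + (-9 + 18*((3/10)*(-38/3)))) = √(-447932 + (-9 + 18*(-19/5))) = √(-447932 + (-9 - 342/5)) = √(-447932 - 387/5) = √(-2240047/5) = I*√11200235/5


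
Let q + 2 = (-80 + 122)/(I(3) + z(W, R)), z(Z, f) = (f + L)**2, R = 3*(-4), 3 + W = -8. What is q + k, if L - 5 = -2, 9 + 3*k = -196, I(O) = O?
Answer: -419/6 ≈ -69.833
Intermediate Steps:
k = -205/3 (k = -3 + (1/3)*(-196) = -3 - 196/3 = -205/3 ≈ -68.333)
W = -11 (W = -3 - 8 = -11)
R = -12
L = 3 (L = 5 - 2 = 3)
z(Z, f) = (3 + f)**2 (z(Z, f) = (f + 3)**2 = (3 + f)**2)
q = -3/2 (q = -2 + (-80 + 122)/(3 + (3 - 12)**2) = -2 + 42/(3 + (-9)**2) = -2 + 42/(3 + 81) = -2 + 42/84 = -2 + 42*(1/84) = -2 + 1/2 = -3/2 ≈ -1.5000)
q + k = -3/2 - 205/3 = -419/6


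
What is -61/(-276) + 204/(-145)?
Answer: -47459/40020 ≈ -1.1859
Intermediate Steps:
-61/(-276) + 204/(-145) = -61*(-1/276) + 204*(-1/145) = 61/276 - 204/145 = -47459/40020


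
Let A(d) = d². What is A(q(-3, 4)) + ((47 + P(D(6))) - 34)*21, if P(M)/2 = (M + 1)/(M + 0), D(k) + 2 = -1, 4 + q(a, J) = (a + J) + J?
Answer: 302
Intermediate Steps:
q(a, J) = -4 + a + 2*J (q(a, J) = -4 + ((a + J) + J) = -4 + ((J + a) + J) = -4 + (a + 2*J) = -4 + a + 2*J)
D(k) = -3 (D(k) = -2 - 1 = -3)
P(M) = 2*(1 + M)/M (P(M) = 2*((M + 1)/(M + 0)) = 2*((1 + M)/M) = 2*(1 + M)/M)
A(q(-3, 4)) + ((47 + P(D(6))) - 34)*21 = (-4 - 3 + 2*4)² + ((47 + (2 + 2/(-3))) - 34)*21 = (-4 - 3 + 8)² + ((47 + (2 + 2*(-⅓))) - 34)*21 = 1² + ((47 + (2 - ⅔)) - 34)*21 = 1 + ((47 + 4/3) - 34)*21 = 1 + (145/3 - 34)*21 = 1 + (43/3)*21 = 1 + 301 = 302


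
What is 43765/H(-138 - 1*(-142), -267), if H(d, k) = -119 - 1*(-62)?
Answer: -43765/57 ≈ -767.81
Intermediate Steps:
H(d, k) = -57 (H(d, k) = -119 + 62 = -57)
43765/H(-138 - 1*(-142), -267) = 43765/(-57) = 43765*(-1/57) = -43765/57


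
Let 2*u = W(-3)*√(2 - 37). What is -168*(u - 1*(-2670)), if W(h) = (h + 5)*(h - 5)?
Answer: -448560 + 1344*I*√35 ≈ -4.4856e+5 + 7951.2*I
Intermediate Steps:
W(h) = (-5 + h)*(5 + h) (W(h) = (5 + h)*(-5 + h) = (-5 + h)*(5 + h))
u = -8*I*√35 (u = ((-25 + (-3)²)*√(2 - 37))/2 = ((-25 + 9)*√(-35))/2 = (-16*I*√35)/2 = -8*I*√35 ≈ -47.329*I)
-168*(u - 1*(-2670)) = -168*(-8*I*√35 - 1*(-2670)) = -168*(-8*I*√35 + 2670) = -168*(2670 - 8*I*√35) = -448560 + 1344*I*√35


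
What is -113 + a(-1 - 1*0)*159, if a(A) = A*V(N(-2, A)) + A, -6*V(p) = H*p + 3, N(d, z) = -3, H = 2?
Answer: -703/2 ≈ -351.50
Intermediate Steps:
V(p) = -1/2 - p/3 (V(p) = -(2*p + 3)/6 = -(3 + 2*p)/6 = -1/2 - p/3)
a(A) = 3*A/2 (a(A) = A*(-1/2 - 1/3*(-3)) + A = A*(-1/2 + 1) + A = A*(1/2) + A = A/2 + A = 3*A/2)
-113 + a(-1 - 1*0)*159 = -113 + (3*(-1 - 1*0)/2)*159 = -113 + (3*(-1 + 0)/2)*159 = -113 + ((3/2)*(-1))*159 = -113 - 3/2*159 = -113 - 477/2 = -703/2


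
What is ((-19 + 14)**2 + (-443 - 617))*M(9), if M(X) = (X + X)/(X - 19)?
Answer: 1863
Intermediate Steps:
M(X) = 2*X/(-19 + X) (M(X) = (2*X)/(-19 + X) = 2*X/(-19 + X))
((-19 + 14)**2 + (-443 - 617))*M(9) = ((-19 + 14)**2 + (-443 - 617))*(2*9/(-19 + 9)) = ((-5)**2 - 1060)*(2*9/(-10)) = (25 - 1060)*(2*9*(-1/10)) = -1035*(-9/5) = 1863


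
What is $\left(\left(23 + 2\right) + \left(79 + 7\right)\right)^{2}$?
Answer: $12321$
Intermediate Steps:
$\left(\left(23 + 2\right) + \left(79 + 7\right)\right)^{2} = \left(25 + 86\right)^{2} = 111^{2} = 12321$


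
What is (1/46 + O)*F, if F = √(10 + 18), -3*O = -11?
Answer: 509*√7/69 ≈ 19.517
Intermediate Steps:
O = 11/3 (O = -⅓*(-11) = 11/3 ≈ 3.6667)
F = 2*√7 (F = √28 = 2*√7 ≈ 5.2915)
(1/46 + O)*F = (1/46 + 11/3)*(2*√7) = 509*(2*√7)/138 = 509*√7/69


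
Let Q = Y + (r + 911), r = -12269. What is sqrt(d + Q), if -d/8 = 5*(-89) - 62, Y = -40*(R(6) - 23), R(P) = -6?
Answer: I*sqrt(6142) ≈ 78.371*I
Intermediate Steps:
Y = 1160 (Y = -40*(-6 - 23) = -40*(-29) = 1160)
d = 4056 (d = -8*(5*(-89) - 62) = -8*(-445 - 62) = -8*(-507) = 4056)
Q = -10198 (Q = 1160 + (-12269 + 911) = 1160 - 11358 = -10198)
sqrt(d + Q) = sqrt(4056 - 10198) = sqrt(-6142) = I*sqrt(6142)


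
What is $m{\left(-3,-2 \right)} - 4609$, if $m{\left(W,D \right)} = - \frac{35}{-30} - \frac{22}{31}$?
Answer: $- \frac{857189}{186} \approx -4608.5$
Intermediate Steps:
$m{\left(W,D \right)} = \frac{85}{186}$ ($m{\left(W,D \right)} = \left(-35\right) \left(- \frac{1}{30}\right) - \frac{22}{31} = \frac{7}{6} - \frac{22}{31} = \frac{85}{186}$)
$m{\left(-3,-2 \right)} - 4609 = \frac{85}{186} - 4609 = - \frac{857189}{186}$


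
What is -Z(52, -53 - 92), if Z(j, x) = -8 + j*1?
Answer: -44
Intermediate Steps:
Z(j, x) = -8 + j
-Z(52, -53 - 92) = -(-8 + 52) = -1*44 = -44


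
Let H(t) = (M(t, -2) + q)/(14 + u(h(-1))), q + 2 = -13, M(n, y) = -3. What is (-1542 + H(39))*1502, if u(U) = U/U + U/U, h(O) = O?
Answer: -9271095/4 ≈ -2.3178e+6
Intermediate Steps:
u(U) = 2 (u(U) = 1 + 1 = 2)
q = -15 (q = -2 - 13 = -15)
H(t) = -9/8 (H(t) = (-3 - 15)/(14 + 2) = -18/16 = -18*1/16 = -9/8)
(-1542 + H(39))*1502 = (-1542 - 9/8)*1502 = -12345/8*1502 = -9271095/4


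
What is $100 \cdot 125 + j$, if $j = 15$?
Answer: $12515$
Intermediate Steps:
$100 \cdot 125 + j = 100 \cdot 125 + 15 = 12500 + 15 = 12515$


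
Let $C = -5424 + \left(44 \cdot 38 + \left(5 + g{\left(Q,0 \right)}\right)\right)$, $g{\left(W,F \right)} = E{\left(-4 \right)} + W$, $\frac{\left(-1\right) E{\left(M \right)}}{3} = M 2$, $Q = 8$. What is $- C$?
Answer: $3715$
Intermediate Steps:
$E{\left(M \right)} = - 6 M$ ($E{\left(M \right)} = - 3 M 2 = - 3 \cdot 2 M = - 6 M$)
$g{\left(W,F \right)} = 24 + W$ ($g{\left(W,F \right)} = \left(-6\right) \left(-4\right) + W = 24 + W$)
$C = -3715$ ($C = -5424 + \left(44 \cdot 38 + \left(5 + \left(24 + 8\right)\right)\right) = -5424 + \left(1672 + \left(5 + 32\right)\right) = -5424 + \left(1672 + 37\right) = -5424 + 1709 = -3715$)
$- C = \left(-1\right) \left(-3715\right) = 3715$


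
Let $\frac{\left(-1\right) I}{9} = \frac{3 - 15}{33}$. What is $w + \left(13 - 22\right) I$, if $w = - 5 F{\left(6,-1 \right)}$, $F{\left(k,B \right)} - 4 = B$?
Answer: $- \frac{489}{11} \approx -44.455$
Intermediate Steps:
$F{\left(k,B \right)} = 4 + B$
$w = -15$ ($w = - 5 \left(4 - 1\right) = \left(-5\right) 3 = -15$)
$I = \frac{36}{11}$ ($I = - 9 \frac{3 - 15}{33} = - 9 \left(3 - 15\right) \frac{1}{33} = - 9 \left(\left(-12\right) \frac{1}{33}\right) = \left(-9\right) \left(- \frac{4}{11}\right) = \frac{36}{11} \approx 3.2727$)
$w + \left(13 - 22\right) I = -15 + \left(13 - 22\right) \frac{36}{11} = -15 - \frac{324}{11} = - \frac{489}{11}$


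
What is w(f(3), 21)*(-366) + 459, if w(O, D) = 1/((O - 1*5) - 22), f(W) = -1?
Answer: 6609/14 ≈ 472.07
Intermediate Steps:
w(O, D) = 1/(-27 + O) (w(O, D) = 1/((O - 5) - 22) = 1/((-5 + O) - 22) = 1/(-27 + O))
w(f(3), 21)*(-366) + 459 = -366/(-27 - 1) + 459 = -366/(-28) + 459 = -1/28*(-366) + 459 = 183/14 + 459 = 6609/14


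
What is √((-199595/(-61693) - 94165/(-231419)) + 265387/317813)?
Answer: √6999215663345071251977349/1250315432999 ≈ 2.1159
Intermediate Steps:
√((-199595/(-61693) - 94165/(-231419)) + 265387/317813) = √((-199595*(-1/61693) - 94165*(-1/231419)) + 265387*(1/317813)) = √((55/17 + 94165/231419) + 265387/317813) = √(14328850/3934123 + 265387/317813) = √(5597959905651/1250315432999) = √6999215663345071251977349/1250315432999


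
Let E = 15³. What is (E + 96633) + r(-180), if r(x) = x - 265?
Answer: 99563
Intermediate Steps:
r(x) = -265 + x
E = 3375
(E + 96633) + r(-180) = (3375 + 96633) + (-265 - 180) = 100008 - 445 = 99563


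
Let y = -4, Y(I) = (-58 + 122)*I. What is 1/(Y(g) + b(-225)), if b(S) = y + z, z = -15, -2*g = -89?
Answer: 1/2829 ≈ 0.00035348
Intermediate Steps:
g = 89/2 (g = -½*(-89) = 89/2 ≈ 44.500)
Y(I) = 64*I
b(S) = -19 (b(S) = -4 - 15 = -19)
1/(Y(g) + b(-225)) = 1/(64*(89/2) - 19) = 1/(2848 - 19) = 1/2829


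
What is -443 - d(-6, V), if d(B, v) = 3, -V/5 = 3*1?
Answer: -446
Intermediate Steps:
V = -15 ≈ -15.000
-443 - d(-6, V) = -443 - 1*3 = -443 - 3 = -446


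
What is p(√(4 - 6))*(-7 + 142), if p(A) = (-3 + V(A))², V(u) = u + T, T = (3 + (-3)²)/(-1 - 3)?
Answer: 4590 - 1620*I*√2 ≈ 4590.0 - 2291.0*I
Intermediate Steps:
T = -3 (T = (3 + 9)/(-4) = 12*(-¼) = -3)
V(u) = -3 + u (V(u) = u - 3 = -3 + u)
p(A) = (-6 + A)² (p(A) = (-3 + (-3 + A))² = (-6 + A)²)
p(√(4 - 6))*(-7 + 142) = (-6 + √(4 - 6))²*(-7 + 142) = (-6 + √(-2))²*135 = (-6 + I*√2)²*135 = 135*(-6 + I*√2)²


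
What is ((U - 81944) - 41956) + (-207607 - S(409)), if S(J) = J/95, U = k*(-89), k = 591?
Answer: -36490479/95 ≈ -3.8411e+5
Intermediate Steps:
U = -52599 (U = 591*(-89) = -52599)
S(J) = J/95
((U - 81944) - 41956) + (-207607 - S(409)) = ((-52599 - 81944) - 41956) + (-207607 - 409/95) = (-134543 - 41956) + (-207607 - 1*409/95) = -176499 + (-207607 - 409/95) = -176499 - 19723074/95 = -36490479/95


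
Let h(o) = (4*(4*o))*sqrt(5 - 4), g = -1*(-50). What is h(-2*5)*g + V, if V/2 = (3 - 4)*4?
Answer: -8008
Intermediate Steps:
g = 50
h(o) = 16*o (h(o) = (16*o)*sqrt(1) = (16*o)*1 = 16*o)
V = -8 (V = 2*((3 - 4)*4) = 2*(-1*4) = 2*(-4) = -8)
h(-2*5)*g + V = (16*(-2*5))*50 - 8 = (16*(-10))*50 - 8 = -160*50 - 8 = -8000 - 8 = -8008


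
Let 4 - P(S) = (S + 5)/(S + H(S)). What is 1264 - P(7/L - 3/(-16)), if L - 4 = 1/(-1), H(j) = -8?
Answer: 331019/263 ≈ 1258.6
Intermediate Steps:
L = 3 (L = 4 + 1/(-1) = 4 - 1 = 3)
P(S) = 4 - (5 + S)/(-8 + S) (P(S) = 4 - (S + 5)/(S - 8) = 4 - (5 + S)/(-8 + S))
1264 - P(7/L - 3/(-16)) = 1264 - (-37 + 3*(7/3 - 3/(-16)))/(-8 + (7/3 - 3/(-16))) = 1264 - (-37 + 3*(7*(⅓) - 3*(-1/16)))/(-8 + (7*(⅓) - 3*(-1/16))) = 1264 - (-37 + 3*(7/3 + 3/16))/(-8 + (7/3 + 3/16)) = 1264 - (-37 + 3*(121/48))/(-8 + 121/48) = 1264 - (-37 + 121/16)/(-263/48) = 1264 - (-48)*(-471)/(263*16) = 1264 - 1*1413/263 = 1264 - 1413/263 = 331019/263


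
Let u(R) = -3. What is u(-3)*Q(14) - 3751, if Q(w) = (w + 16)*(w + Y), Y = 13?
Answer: -6181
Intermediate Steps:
Q(w) = (13 + w)*(16 + w) (Q(w) = (w + 16)*(w + 13) = (16 + w)*(13 + w) = (13 + w)*(16 + w))
u(-3)*Q(14) - 3751 = -3*(208 + 14² + 29*14) - 3751 = -3*(208 + 196 + 406) - 3751 = -3*810 - 3751 = -2430 - 3751 = -6181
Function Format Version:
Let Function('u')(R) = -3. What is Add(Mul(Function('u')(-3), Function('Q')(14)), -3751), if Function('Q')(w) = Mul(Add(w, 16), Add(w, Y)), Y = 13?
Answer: -6181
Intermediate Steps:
Function('Q')(w) = Mul(Add(13, w), Add(16, w)) (Function('Q')(w) = Mul(Add(w, 16), Add(w, 13)) = Mul(Add(16, w), Add(13, w)) = Mul(Add(13, w), Add(16, w)))
Add(Mul(Function('u')(-3), Function('Q')(14)), -3751) = Add(Mul(-3, Add(208, Pow(14, 2), Mul(29, 14))), -3751) = Add(Mul(-3, Add(208, 196, 406)), -3751) = Add(Mul(-3, 810), -3751) = Add(-2430, -3751) = -6181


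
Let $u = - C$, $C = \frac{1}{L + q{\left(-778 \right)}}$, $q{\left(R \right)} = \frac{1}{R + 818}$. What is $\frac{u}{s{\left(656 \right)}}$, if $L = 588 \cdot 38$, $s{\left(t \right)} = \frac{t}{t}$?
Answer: $- \frac{40}{893761} \approx -4.4755 \cdot 10^{-5}$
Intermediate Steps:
$q{\left(R \right)} = \frac{1}{818 + R}$
$s{\left(t \right)} = 1$
$L = 22344$
$C = \frac{40}{893761}$ ($C = \frac{1}{22344 + \frac{1}{818 - 778}} = \frac{1}{22344 + \frac{1}{40}} = \frac{1}{\frac{893761}{40}} = \frac{40}{893761} \approx 4.4755 \cdot 10^{-5}$)
$u = - \frac{40}{893761}$ ($u = \left(-1\right) \frac{40}{893761} = - \frac{40}{893761} \approx -4.4755 \cdot 10^{-5}$)
$\frac{u}{s{\left(656 \right)}} = - \frac{40}{893761 \cdot 1} = \left(- \frac{40}{893761}\right) 1 = - \frac{40}{893761}$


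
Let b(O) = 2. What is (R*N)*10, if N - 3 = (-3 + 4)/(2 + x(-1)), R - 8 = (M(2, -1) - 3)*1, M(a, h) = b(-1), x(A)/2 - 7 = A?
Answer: 215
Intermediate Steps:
x(A) = 14 + 2*A
M(a, h) = 2
R = 7 (R = 8 + (2 - 3)*1 = 8 - 1*1 = 8 - 1 = 7)
N = 43/14 (N = 3 + (-3 + 4)/(2 + (14 + 2*(-1))) = 3 + 1/(2 + (14 - 2)) = 3 + 1/(2 + 12) = 3 + 1/14 = 43/14 ≈ 3.0714)
(R*N)*10 = (7*(43/14))*10 = (43/2)*10 = 215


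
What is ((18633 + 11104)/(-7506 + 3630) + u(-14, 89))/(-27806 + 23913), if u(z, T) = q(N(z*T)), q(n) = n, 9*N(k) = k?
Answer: 1699043/45267804 ≈ 0.037533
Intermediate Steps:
N(k) = k/9
u(z, T) = T*z/9 (u(z, T) = (z*T)/9 = (T*z)/9 = T*z/9)
((18633 + 11104)/(-7506 + 3630) + u(-14, 89))/(-27806 + 23913) = ((18633 + 11104)/(-7506 + 3630) + (1/9)*89*(-14))/(-27806 + 23913) = (29737/(-3876) - 1246/9)/(-3893) = (29737*(-1/3876) - 1246/9)*(-1/3893) = (-29737/3876 - 1246/9)*(-1/3893) = -1699043/11628*(-1/3893) = 1699043/45267804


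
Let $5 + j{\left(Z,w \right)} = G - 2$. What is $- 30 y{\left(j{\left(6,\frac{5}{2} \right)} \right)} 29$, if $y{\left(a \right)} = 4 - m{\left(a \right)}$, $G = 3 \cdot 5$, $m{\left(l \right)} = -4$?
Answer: $-6960$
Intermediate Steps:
$G = 15$
$j{\left(Z,w \right)} = 8$ ($j{\left(Z,w \right)} = -5 + \left(15 - 2\right) = -5 + 13 = 8$)
$y{\left(a \right)} = 8$ ($y{\left(a \right)} = 4 - -4 = 4 + 4 = 8$)
$- 30 y{\left(j{\left(6,\frac{5}{2} \right)} \right)} 29 = \left(-30\right) 8 \cdot 29 = \left(-240\right) 29 = -6960$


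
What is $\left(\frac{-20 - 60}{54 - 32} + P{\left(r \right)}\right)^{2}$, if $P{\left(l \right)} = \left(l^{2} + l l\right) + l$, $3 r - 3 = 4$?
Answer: $\frac{900601}{9801} \approx 91.889$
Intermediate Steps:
$r = \frac{7}{3}$ ($r = 1 + \frac{1}{3} \cdot 4 = 1 + \frac{4}{3} = \frac{7}{3} \approx 2.3333$)
$P{\left(l \right)} = l + 2 l^{2}$ ($P{\left(l \right)} = \left(l^{2} + l^{2}\right) + l = 2 l^{2} + l = l + 2 l^{2}$)
$\left(\frac{-20 - 60}{54 - 32} + P{\left(r \right)}\right)^{2} = \left(\frac{-20 - 60}{54 - 32} + \frac{7 \left(1 + 2 \cdot \frac{7}{3}\right)}{3}\right)^{2} = \left(- \frac{80}{22} + \frac{7 \left(1 + \frac{14}{3}\right)}{3}\right)^{2} = \left(\left(-80\right) \frac{1}{22} + \frac{7}{3} \cdot \frac{17}{3}\right)^{2} = \left(- \frac{40}{11} + \frac{119}{9}\right)^{2} = \left(\frac{949}{99}\right)^{2} = \frac{900601}{9801}$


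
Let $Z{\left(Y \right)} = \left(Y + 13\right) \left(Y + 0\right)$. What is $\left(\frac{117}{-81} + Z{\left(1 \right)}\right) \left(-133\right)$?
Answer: $- \frac{15029}{9} \approx -1669.9$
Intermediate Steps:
$Z{\left(Y \right)} = Y \left(13 + Y\right)$ ($Z{\left(Y \right)} = \left(13 + Y\right) Y = Y \left(13 + Y\right)$)
$\left(\frac{117}{-81} + Z{\left(1 \right)}\right) \left(-133\right) = \left(\frac{117}{-81} + 1 \left(13 + 1\right)\right) \left(-133\right) = \left(117 \left(- \frac{1}{81}\right) + 1 \cdot 14\right) \left(-133\right) = \left(- \frac{13}{9} + 14\right) \left(-133\right) = \frac{113}{9} \left(-133\right) = - \frac{15029}{9}$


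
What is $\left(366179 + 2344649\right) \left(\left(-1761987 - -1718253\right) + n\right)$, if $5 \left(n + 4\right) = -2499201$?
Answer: $- \frac{7367735023748}{5} \approx -1.4735 \cdot 10^{12}$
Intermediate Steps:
$n = - \frac{2499221}{5}$ ($n = -4 + \frac{1}{5} \left(-2499201\right) = -4 - \frac{2499201}{5} = - \frac{2499221}{5} \approx -4.9984 \cdot 10^{5}$)
$\left(366179 + 2344649\right) \left(\left(-1761987 - -1718253\right) + n\right) = \left(366179 + 2344649\right) \left(\left(-1761987 - -1718253\right) - \frac{2499221}{5}\right) = 2710828 \left(\left(-1761987 + 1718253\right) - \frac{2499221}{5}\right) = 2710828 \left(-43734 - \frac{2499221}{5}\right) = 2710828 \left(- \frac{2717891}{5}\right) = - \frac{7367735023748}{5}$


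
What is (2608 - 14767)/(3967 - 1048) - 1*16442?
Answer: -2286017/139 ≈ -16446.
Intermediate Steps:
(2608 - 14767)/(3967 - 1048) - 1*16442 = -12159/2919 - 16442 = -12159*1/2919 - 16442 = -579/139 - 16442 = -2286017/139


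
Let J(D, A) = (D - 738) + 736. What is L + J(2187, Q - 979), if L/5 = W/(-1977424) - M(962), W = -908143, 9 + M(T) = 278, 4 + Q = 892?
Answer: 1665576875/1977424 ≈ 842.30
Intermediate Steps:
Q = 888 (Q = -4 + 892 = 888)
M(T) = 269 (M(T) = -9 + 278 = 269)
J(D, A) = -2 + D (J(D, A) = (-738 + D) + 736 = -2 + D)
L = -2655094565/1977424 (L = 5*(-908143/(-1977424) - 1*269) = 5*(-908143*(-1/1977424) - 269) = 5*(908143/1977424 - 269) = 5*(-531018913/1977424) = -2655094565/1977424 ≈ -1342.7)
L + J(2187, Q - 979) = -2655094565/1977424 + (-2 + 2187) = -2655094565/1977424 + 2185 = 1665576875/1977424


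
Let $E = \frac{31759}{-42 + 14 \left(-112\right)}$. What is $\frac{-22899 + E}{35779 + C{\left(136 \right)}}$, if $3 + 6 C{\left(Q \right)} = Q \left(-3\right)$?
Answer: $- \frac{5271307}{8213415} \approx -0.64179$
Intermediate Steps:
$C{\left(Q \right)} = - \frac{1}{2} - \frac{Q}{2}$ ($C{\left(Q \right)} = - \frac{1}{2} + \frac{Q \left(-3\right)}{6} = - \frac{1}{2} + \frac{\left(-3\right) Q}{6} = - \frac{1}{2} - \frac{Q}{2}$)
$E = - \frac{4537}{230}$ ($E = \frac{31759}{-42 - 1568} = \frac{31759}{-1610} = 31759 \left(- \frac{1}{1610}\right) = - \frac{4537}{230} \approx -19.726$)
$\frac{-22899 + E}{35779 + C{\left(136 \right)}} = \frac{-22899 - \frac{4537}{230}}{35779 - \frac{137}{2}} = - \frac{5271307}{230 \left(35779 - \frac{137}{2}\right)} = - \frac{5271307}{230 \cdot \frac{71421}{2}} = \left(- \frac{5271307}{230}\right) \frac{2}{71421} = - \frac{5271307}{8213415}$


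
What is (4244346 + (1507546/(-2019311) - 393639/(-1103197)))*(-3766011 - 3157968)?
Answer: -65467049113715510105484471/2227697837267 ≈ -2.9388e+13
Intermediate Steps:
(4244346 + (1507546/(-2019311) - 393639/(-1103197)))*(-3766011 - 3157968) = (4244346 + (1507546*(-1/2019311) - 393639*(-1/1103197)))*(-6923979) = (4244346 + (-1507546/2019311 + 393639/1103197))*(-6923979) = (4244346 - 868240661833/2227697837267)*(-6923979) = (9455119536572180549/2227697837267)*(-6923979) = -65467049113715510105484471/2227697837267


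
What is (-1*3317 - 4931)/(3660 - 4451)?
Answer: 8248/791 ≈ 10.427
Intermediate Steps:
(-1*3317 - 4931)/(3660 - 4451) = (-3317 - 4931)/(-791) = -8248*(-1/791) = 8248/791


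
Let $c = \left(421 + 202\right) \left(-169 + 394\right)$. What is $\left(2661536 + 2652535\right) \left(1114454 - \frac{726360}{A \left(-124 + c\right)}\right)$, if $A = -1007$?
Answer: $\frac{835228272229774423098}{141031357} \approx 5.9223 \cdot 10^{12}$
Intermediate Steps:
$c = 140175$ ($c = 623 \cdot 225 = 140175$)
$\left(2661536 + 2652535\right) \left(1114454 - \frac{726360}{A \left(-124 + c\right)}\right) = \left(2661536 + 2652535\right) \left(1114454 - \frac{726360}{\left(-1007\right) \left(-124 + 140175\right)}\right) = 5314071 \left(1114454 - \frac{726360}{\left(-1007\right) 140051}\right) = 5314071 \left(1114454 - \frac{726360}{-141031357}\right) = 5314071 \left(1114454 - - \frac{726360}{141031357}\right) = 5314071 \left(1114454 + \frac{726360}{141031357}\right) = 5314071 \cdot \frac{157172960660438}{141031357} = \frac{835228272229774423098}{141031357}$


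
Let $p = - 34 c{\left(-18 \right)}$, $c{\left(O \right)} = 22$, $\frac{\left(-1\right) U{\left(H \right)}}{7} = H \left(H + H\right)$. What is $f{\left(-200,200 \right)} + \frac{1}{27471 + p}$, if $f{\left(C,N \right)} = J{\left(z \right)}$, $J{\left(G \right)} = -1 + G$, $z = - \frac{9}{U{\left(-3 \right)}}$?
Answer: $- \frac{347385}{374122} \approx -0.92853$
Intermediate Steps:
$U{\left(H \right)} = - 14 H^{2}$ ($U{\left(H \right)} = - 7 H \left(H + H\right) = - 7 H 2 H = - 7 \cdot 2 H^{2} = - 14 H^{2}$)
$p = -748$ ($p = \left(-34\right) 22 = -748$)
$z = \frac{1}{14}$ ($z = - \frac{9}{\left(-14\right) \left(-3\right)^{2}} = - \frac{9}{\left(-14\right) 9} = - \frac{9}{-126} = \left(-9\right) \left(- \frac{1}{126}\right) = \frac{1}{14} \approx 0.071429$)
$f{\left(C,N \right)} = - \frac{13}{14}$ ($f{\left(C,N \right)} = -1 + \frac{1}{14} = - \frac{13}{14}$)
$f{\left(-200,200 \right)} + \frac{1}{27471 + p} = - \frac{13}{14} + \frac{1}{27471 - 748} = - \frac{13}{14} + \frac{1}{26723} = - \frac{347385}{374122}$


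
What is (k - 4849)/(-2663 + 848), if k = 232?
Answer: 1539/605 ≈ 2.5438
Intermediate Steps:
(k - 4849)/(-2663 + 848) = (232 - 4849)/(-2663 + 848) = -4617/(-1815) = -4617*(-1/1815) = 1539/605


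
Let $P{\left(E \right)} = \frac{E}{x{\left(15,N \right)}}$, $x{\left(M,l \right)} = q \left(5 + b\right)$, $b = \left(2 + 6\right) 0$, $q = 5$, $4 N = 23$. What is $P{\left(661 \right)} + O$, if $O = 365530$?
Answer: $\frac{9138911}{25} \approx 3.6556 \cdot 10^{5}$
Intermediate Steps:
$N = \frac{23}{4}$ ($N = \frac{1}{4} \cdot 23 = \frac{23}{4} \approx 5.75$)
$b = 0$ ($b = 8 \cdot 0 = 0$)
$x{\left(M,l \right)} = 25$ ($x{\left(M,l \right)} = 5 \left(5 + 0\right) = 5 \cdot 5 = 25$)
$P{\left(E \right)} = \frac{E}{25}$
$P{\left(661 \right)} + O = \frac{1}{25} \cdot 661 + 365530 = \frac{661}{25} + 365530 = \frac{9138911}{25}$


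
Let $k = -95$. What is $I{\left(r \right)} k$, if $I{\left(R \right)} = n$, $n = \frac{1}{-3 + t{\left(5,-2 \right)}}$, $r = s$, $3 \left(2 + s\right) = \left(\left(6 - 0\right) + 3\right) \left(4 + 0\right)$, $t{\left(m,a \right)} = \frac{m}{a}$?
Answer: $\frac{190}{11} \approx 17.273$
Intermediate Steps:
$s = 10$ ($s = -2 + \frac{\left(\left(6 - 0\right) + 3\right) \left(4 + 0\right)}{3} = -2 + \frac{\left(\left(6 + 0\right) + 3\right) 4}{3} = -2 + \frac{\left(6 + 3\right) 4}{3} = -2 + \frac{9 \cdot 4}{3} = -2 + \frac{1}{3} \cdot 36 = -2 + 12 = 10$)
$r = 10$
$n = - \frac{2}{11}$ ($n = \frac{1}{-3 + \frac{5}{-2}} = \frac{1}{-3 + 5 \left(- \frac{1}{2}\right)} = \frac{1}{-3 - \frac{5}{2}} = \frac{1}{- \frac{11}{2}} = - \frac{2}{11} \approx -0.18182$)
$I{\left(R \right)} = - \frac{2}{11}$
$I{\left(r \right)} k = \left(- \frac{2}{11}\right) \left(-95\right) = \frac{190}{11}$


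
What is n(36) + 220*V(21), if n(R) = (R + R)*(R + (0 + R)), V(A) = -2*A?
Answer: -4056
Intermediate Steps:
n(R) = 4*R**2 (n(R) = (2*R)*(R + R) = (2*R)*(2*R) = 4*R**2)
n(36) + 220*V(21) = 4*36**2 + 220*(-2*21) = 4*1296 + 220*(-42) = 5184 - 9240 = -4056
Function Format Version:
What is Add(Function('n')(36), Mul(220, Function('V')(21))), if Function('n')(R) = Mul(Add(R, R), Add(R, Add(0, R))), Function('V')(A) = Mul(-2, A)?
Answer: -4056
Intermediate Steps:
Function('n')(R) = Mul(4, Pow(R, 2)) (Function('n')(R) = Mul(Mul(2, R), Add(R, R)) = Mul(Mul(2, R), Mul(2, R)) = Mul(4, Pow(R, 2)))
Add(Function('n')(36), Mul(220, Function('V')(21))) = Add(Mul(4, Pow(36, 2)), Mul(220, Mul(-2, 21))) = Add(Mul(4, 1296), Mul(220, -42)) = Add(5184, -9240) = -4056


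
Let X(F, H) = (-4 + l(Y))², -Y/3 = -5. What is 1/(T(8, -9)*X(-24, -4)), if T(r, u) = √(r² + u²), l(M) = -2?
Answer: √145/5220 ≈ 0.0023068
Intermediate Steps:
Y = 15 (Y = -3*(-5) = 15)
X(F, H) = 36 (X(F, H) = (-4 - 2)² = (-6)² = 36)
1/(T(8, -9)*X(-24, -4)) = 1/(√(8² + (-9)²)*36) = 1/(√(64 + 81)*36) = 1/(√145*36) = 1/(36*√145) = √145/5220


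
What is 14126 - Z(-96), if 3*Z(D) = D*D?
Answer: 11054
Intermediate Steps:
Z(D) = D**2/3 (Z(D) = (D*D)/3 = D**2/3)
14126 - Z(-96) = 14126 - (-96)**2/3 = 14126 - 9216/3 = 14126 - 1*3072 = 14126 - 3072 = 11054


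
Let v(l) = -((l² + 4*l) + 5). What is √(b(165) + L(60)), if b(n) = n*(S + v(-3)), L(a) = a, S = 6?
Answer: 12*√5 ≈ 26.833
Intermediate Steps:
v(l) = -5 - l² - 4*l (v(l) = -(5 + l² + 4*l) = -5 - l² - 4*l)
b(n) = 4*n (b(n) = n*(6 + (-5 - 1*(-3)² - 4*(-3))) = n*(6 + (-5 - 1*9 + 12)) = n*(6 + (-5 - 9 + 12)) = n*(6 - 2) = n*4 = 4*n)
√(b(165) + L(60)) = √(4*165 + 60) = √(660 + 60) = √720 = 12*√5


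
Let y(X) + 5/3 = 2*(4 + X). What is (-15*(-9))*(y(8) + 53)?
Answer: 10170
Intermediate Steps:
y(X) = 19/3 + 2*X (y(X) = -5/3 + 2*(4 + X) = -5/3 + (8 + 2*X) = 19/3 + 2*X)
(-15*(-9))*(y(8) + 53) = (-15*(-9))*((19/3 + 2*8) + 53) = 135*((19/3 + 16) + 53) = 135*(67/3 + 53) = 135*(226/3) = 10170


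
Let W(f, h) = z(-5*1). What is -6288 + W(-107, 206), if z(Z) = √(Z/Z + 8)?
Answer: -6285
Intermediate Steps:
z(Z) = 3 (z(Z) = √(1 + 8) = √9 = 3)
W(f, h) = 3
-6288 + W(-107, 206) = -6288 + 3 = -6285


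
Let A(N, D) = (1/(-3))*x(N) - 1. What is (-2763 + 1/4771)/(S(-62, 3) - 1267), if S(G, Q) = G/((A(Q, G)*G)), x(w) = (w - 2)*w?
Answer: 26364544/12094485 ≈ 2.1799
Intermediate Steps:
x(w) = w*(-2 + w) (x(w) = (-2 + w)*w = w*(-2 + w))
A(N, D) = -1 - N*(-2 + N)/3 (A(N, D) = (1/(-3))*(N*(-2 + N)) - 1 = (1*(-1/3))*(N*(-2 + N)) - 1 = -N*(-2 + N)/3 - 1 = -1 - N*(-2 + N)/3)
S(G, Q) = 1/(-1 - Q*(-2 + Q)/3) (S(G, Q) = G/(((-1 - Q*(-2 + Q)/3)*G)) = G/((G*(-1 - Q*(-2 + Q)/3))) = G*(1/(G*(-1 - Q*(-2 + Q)/3))) = 1/(-1 - Q*(-2 + Q)/3))
(-2763 + 1/4771)/(S(-62, 3) - 1267) = (-2763 + 1/4771)/(-3/(3 + 3*(-2 + 3)) - 1267) = (-2763 + 1/4771)/(-3/(3 + 3*1) - 1267) = -13182272/(4771*(-3/(3 + 3) - 1267)) = -13182272/(4771*(-3/6 - 1267)) = -13182272/(4771*(-3*1/6 - 1267)) = -13182272/(4771*(-1/2 - 1267)) = -13182272/(4771*(-2535/2)) = -13182272/4771*(-2/2535) = 26364544/12094485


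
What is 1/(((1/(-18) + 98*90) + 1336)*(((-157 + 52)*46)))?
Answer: -3/147159635 ≈ -2.0386e-8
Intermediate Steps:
1/(((1/(-18) + 98*90) + 1336)*(((-157 + 52)*46))) = 1/(((-1/18 + 8820) + 1336)*((-105*46))) = 1/((158759/18 + 1336)*(-4830)) = -1/4830/(182807/18) = (18/182807)*(-1/4830) = -3/147159635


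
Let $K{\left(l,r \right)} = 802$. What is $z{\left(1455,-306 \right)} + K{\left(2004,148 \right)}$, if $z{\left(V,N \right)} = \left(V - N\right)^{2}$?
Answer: $3101923$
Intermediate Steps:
$z{\left(1455,-306 \right)} + K{\left(2004,148 \right)} = \left(-306 - 1455\right)^{2} + 802 = \left(-1761\right)^{2} + 802 = 3101121 + 802 = 3101923$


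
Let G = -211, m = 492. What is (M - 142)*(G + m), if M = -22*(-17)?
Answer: 65192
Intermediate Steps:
M = 374
(M - 142)*(G + m) = (374 - 142)*(-211 + 492) = 232*281 = 65192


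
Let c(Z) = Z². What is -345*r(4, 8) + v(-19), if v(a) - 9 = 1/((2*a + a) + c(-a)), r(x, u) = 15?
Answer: -1570463/304 ≈ -5166.0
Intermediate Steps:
v(a) = 9 + 1/(a² + 3*a) (v(a) = 9 + 1/((2*a + a) + (-a)²) = 9 + 1/(3*a + a²) = 9 + 1/(a² + 3*a))
-345*r(4, 8) + v(-19) = -345*15 + (1 + 9*(-19)² + 27*(-19))/((-19)*(3 - 19)) = -5175 - 1/19*(1 + 9*361 - 513)/(-16) = -5175 - 1/19*(-1/16)*(1 + 3249 - 513) = -5175 - 1/19*(-1/16)*2737 = -5175 + 2737/304 = -1570463/304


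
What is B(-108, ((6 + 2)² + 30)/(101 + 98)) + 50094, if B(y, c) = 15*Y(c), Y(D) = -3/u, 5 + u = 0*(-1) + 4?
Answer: 50139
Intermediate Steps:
u = -1 (u = -5 + (0*(-1) + 4) = -5 + (0 + 4) = -5 + 4 = -1)
Y(D) = 3 (Y(D) = -3/(-1) = -3*(-1) = 3)
B(y, c) = 45 (B(y, c) = 15*3 = 45)
B(-108, ((6 + 2)² + 30)/(101 + 98)) + 50094 = 45 + 50094 = 50139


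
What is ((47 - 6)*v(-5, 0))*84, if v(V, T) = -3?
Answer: -10332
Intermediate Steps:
((47 - 6)*v(-5, 0))*84 = ((47 - 6)*(-3))*84 = (41*(-3))*84 = -123*84 = -10332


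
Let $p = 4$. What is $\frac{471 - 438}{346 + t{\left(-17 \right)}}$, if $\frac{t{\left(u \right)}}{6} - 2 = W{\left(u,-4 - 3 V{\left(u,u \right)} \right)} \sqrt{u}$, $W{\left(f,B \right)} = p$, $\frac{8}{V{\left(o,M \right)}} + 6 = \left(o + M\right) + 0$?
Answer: $\frac{5907}{68978} - \frac{198 i \sqrt{17}}{34489} \approx 0.085636 - 0.023671 i$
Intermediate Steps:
$V{\left(o,M \right)} = \frac{8}{-6 + M + o}$ ($V{\left(o,M \right)} = \frac{8}{-6 + \left(\left(o + M\right) + 0\right)} = \frac{8}{-6 + \left(\left(M + o\right) + 0\right)} = \frac{8}{-6 + \left(M + o\right)} = \frac{8}{-6 + M + o}$)
$W{\left(f,B \right)} = 4$
$t{\left(u \right)} = 12 + 24 \sqrt{u}$ ($t{\left(u \right)} = 12 + 6 \cdot 4 \sqrt{u} = 12 + 24 \sqrt{u}$)
$\frac{471 - 438}{346 + t{\left(-17 \right)}} = \frac{471 - 438}{346 + \left(12 + 24 \sqrt{-17}\right)} = \frac{33}{346 + \left(12 + 24 i \sqrt{17}\right)} = \frac{33}{358 + 24 i \sqrt{17}}$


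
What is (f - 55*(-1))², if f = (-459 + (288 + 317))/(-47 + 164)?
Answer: 43309561/13689 ≈ 3163.8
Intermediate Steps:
f = 146/117 (f = (-459 + 605)/117 = 146*(1/117) = 146/117 ≈ 1.2479)
(f - 55*(-1))² = (146/117 - 55*(-1))² = (146/117 + 55)² = (6581/117)² = 43309561/13689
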